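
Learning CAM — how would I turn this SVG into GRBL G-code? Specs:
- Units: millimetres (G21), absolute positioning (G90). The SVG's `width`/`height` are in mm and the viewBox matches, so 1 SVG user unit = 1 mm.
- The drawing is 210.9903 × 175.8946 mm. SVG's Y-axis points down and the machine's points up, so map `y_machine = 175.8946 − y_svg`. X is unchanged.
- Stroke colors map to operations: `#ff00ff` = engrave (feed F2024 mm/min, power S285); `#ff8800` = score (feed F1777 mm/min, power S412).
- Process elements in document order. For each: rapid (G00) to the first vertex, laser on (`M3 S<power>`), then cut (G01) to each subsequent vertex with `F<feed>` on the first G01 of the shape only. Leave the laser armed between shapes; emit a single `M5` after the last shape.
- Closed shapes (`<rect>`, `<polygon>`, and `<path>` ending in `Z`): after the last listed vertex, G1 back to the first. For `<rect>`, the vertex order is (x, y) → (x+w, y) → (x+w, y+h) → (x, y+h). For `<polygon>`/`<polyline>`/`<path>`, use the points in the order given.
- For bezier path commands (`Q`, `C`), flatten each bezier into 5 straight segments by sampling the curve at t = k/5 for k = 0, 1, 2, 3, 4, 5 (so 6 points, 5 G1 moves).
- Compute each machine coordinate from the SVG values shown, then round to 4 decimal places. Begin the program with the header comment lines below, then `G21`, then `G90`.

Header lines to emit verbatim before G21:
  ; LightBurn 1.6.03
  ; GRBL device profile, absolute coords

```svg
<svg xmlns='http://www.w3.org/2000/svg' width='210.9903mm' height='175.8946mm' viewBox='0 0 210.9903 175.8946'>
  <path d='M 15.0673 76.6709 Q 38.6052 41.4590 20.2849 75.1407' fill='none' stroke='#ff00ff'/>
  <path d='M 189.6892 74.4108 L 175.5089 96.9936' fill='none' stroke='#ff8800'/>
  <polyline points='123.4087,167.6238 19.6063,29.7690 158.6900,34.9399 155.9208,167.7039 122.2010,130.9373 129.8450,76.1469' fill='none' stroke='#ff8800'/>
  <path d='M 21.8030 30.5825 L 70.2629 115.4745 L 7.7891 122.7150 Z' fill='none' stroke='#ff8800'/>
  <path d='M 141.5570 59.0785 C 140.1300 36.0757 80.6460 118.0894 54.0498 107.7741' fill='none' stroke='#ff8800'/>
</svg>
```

; LightBurn 1.6.03
; GRBL device profile, absolute coords
G21
G90
G00 X15.0673 Y99.2237
M3 S285
G01 X22.8081 Y110.5527 F2024
G01 X27.2003 Y116.3702
G01 X28.2438 Y116.6763
G01 X25.9387 Y111.4708
G01 X20.2849 Y100.7539
G00 X189.6892 Y101.4838
M3 S412
G01 X175.5089 Y78.9010 F1777
G00 X123.4087 Y8.2708
M3 S412
G01 X19.6063 Y146.1256 F1777
G01 X158.6900 Y140.9547
G01 X155.9208 Y8.1907
G01 X122.2010 Y44.9573
G01 X129.8450 Y99.7477
G00 X21.8030 Y145.3121
M3 S412
G01 X70.2629 Y60.4201 F1777
G01 X7.7891 Y53.1796
G01 X21.8030 Y145.3121
G00 X141.5570 Y116.8161
M3 S412
G01 X134.4615 Y119.5946 F1777
G01 X117.7977 Y106.6417
G01 X95.9309 Y87.4299
G01 X73.2265 Y71.4320
G01 X54.0498 Y68.1205
M5

viewBox `0 0 210.9903 175.8946` with mm width/height → 1 unit = 1 mm. Flip: y_m = 175.8946 − y_svg.

**Shape 1** — `<path>` quadratic bezier, stroke `#ff00ff` → engrave (S285, F2024). Control points (SVG): P0=(15.0673,76.6709), P1=(38.6052,41.4590), P2=(20.2849,75.1407); sampled at t=k/5. Machine vertices: (15.0673,99.2237) → (22.8081,110.5527) → (27.2003,116.3702) → (28.2438,116.6763) → (25.9387,111.4708) → (20.2849,100.7539). Open path.

**Shape 2** — `<path>` line segment, stroke `#ff8800` → score (S412, F1777). Machine vertices: (189.6892,101.4838) → (175.5089,78.9010). Open path.

**Shape 3** — `<polyline>` open polyline, stroke `#ff8800` → score (S412, F1777). Machine vertices: (123.4087,8.2708) → (19.6063,146.1256) → (158.6900,140.9547) → (155.9208,8.1907) → (122.2010,44.9573) → (129.8450,99.7477). Open path.

**Shape 4** — `<path>` closed polygon, stroke `#ff8800` → score (S412, F1777). Machine vertices: (21.8030,145.3121) → (70.2629,60.4201) → (7.7891,53.1796) → (21.8030,145.3121). Closed: final G1 returns to the first vertex.

**Shape 5** — `<path>` cubic bezier, stroke `#ff8800` → score (S412, F1777). Control points (SVG): P0=(141.5570,59.0785), P1=(140.1300,36.0757), P2=(80.6460,118.0894), P3=(54.0498,107.7741); sampled at t=k/5. Machine vertices: (141.5570,116.8161) → (134.4615,119.5946) → (117.7977,106.6417) → (95.9309,87.4299) → (73.2265,71.4320) → (54.0498,68.1205). Open path.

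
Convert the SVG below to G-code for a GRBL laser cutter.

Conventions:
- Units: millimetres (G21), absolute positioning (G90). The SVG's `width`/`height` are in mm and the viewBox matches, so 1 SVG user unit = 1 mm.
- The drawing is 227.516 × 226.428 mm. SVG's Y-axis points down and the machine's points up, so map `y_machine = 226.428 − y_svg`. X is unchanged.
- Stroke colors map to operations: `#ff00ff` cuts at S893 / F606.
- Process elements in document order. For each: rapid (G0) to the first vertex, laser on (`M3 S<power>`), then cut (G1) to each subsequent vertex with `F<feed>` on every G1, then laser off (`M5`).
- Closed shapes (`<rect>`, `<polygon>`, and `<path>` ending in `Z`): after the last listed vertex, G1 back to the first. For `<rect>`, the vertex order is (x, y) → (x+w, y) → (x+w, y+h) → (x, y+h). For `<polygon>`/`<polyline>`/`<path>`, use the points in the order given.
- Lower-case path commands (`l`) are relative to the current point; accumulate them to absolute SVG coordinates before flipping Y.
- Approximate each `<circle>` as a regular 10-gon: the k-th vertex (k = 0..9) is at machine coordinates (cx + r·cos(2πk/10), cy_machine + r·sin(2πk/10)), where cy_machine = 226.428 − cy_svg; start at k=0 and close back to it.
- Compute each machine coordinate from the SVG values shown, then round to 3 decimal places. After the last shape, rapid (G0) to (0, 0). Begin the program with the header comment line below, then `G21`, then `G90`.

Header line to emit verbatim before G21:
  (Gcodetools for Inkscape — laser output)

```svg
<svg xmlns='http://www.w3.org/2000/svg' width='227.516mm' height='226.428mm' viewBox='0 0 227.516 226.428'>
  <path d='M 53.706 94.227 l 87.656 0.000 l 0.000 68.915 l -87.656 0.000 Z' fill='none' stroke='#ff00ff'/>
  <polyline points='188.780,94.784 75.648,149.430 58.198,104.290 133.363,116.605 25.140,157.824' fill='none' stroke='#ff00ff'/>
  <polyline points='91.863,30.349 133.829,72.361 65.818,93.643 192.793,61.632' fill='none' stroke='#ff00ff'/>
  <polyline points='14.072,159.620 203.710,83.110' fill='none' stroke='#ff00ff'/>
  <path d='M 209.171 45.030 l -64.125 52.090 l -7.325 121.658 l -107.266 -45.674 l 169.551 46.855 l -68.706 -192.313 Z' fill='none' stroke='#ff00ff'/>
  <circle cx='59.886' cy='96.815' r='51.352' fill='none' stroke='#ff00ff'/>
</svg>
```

(Gcodetools for Inkscape — laser output)
G21
G90
G0 X53.706 Y132.201
M3 S893
G1 X141.362 Y132.201 F606
G1 X141.362 Y63.286 F606
G1 X53.706 Y63.286 F606
G1 X53.706 Y132.201 F606
M5
G0 X188.780 Y131.644
M3 S893
G1 X75.648 Y76.998 F606
G1 X58.198 Y122.138 F606
G1 X133.363 Y109.823 F606
G1 X25.140 Y68.604 F606
M5
G0 X91.863 Y196.079
M3 S893
G1 X133.829 Y154.067 F606
G1 X65.818 Y132.785 F606
G1 X192.793 Y164.796 F606
M5
G0 X14.072 Y66.808
M3 S893
G1 X203.710 Y143.318 F606
M5
G0 X209.171 Y181.398
M3 S893
G1 X145.046 Y129.308 F606
G1 X137.721 Y7.650 F606
G1 X30.455 Y53.324 F606
G1 X200.006 Y6.469 F606
G1 X131.300 Y198.782 F606
G1 X209.171 Y181.398 F606
M5
G0 X111.238 Y129.613
M3 S893
G1 X101.431 Y159.797 F606
G1 X75.755 Y178.452 F606
G1 X44.017 Y178.452 F606
G1 X18.341 Y159.797 F606
G1 X8.534 Y129.613 F606
G1 X18.341 Y99.429 F606
G1 X44.017 Y80.774 F606
G1 X75.755 Y80.774 F606
G1 X101.431 Y99.429 F606
G1 X111.238 Y129.613 F606
M5
G0 X0.000 Y0.000

1 u = 1 mm; y_m = 226.428 − y.

[1] `<path>` rectangle, #ff00ff→cut S893 F606: (53.706,132.201) → (141.362,132.201) → (141.362,63.286) → (53.706,63.286) → (53.706,132.201) (closed)

[2] `<polyline>` open polyline, #ff00ff→cut S893 F606: (188.780,131.644) → (75.648,76.998) → (58.198,122.138) → (133.363,109.823) → (25.140,68.604)

[3] `<polyline>` open polyline, #ff00ff→cut S893 F606: (91.863,196.079) → (133.829,154.067) → (65.818,132.785) → (192.793,164.796)

[4] `<polyline>` line segment, #ff00ff→cut S893 F606: (14.072,66.808) → (203.710,143.318)

[5] `<path>` closed polygon, #ff00ff→cut S893 F606: (209.171,181.398) → (145.046,129.308) → (137.721,7.650) → (30.455,53.324) → (200.006,6.469) → (131.300,198.782) → (209.171,181.398) (closed)

[6] `<circle>` circle, #ff00ff→cut S893 F606: (111.238,129.613) → (101.431,159.797) → (75.755,178.452) → (44.017,178.452) → (18.341,159.797) → (8.534,129.613) → (18.341,99.429) → (44.017,80.774) → (75.755,80.774) → (101.431,99.429) → (111.238,129.613) (closed)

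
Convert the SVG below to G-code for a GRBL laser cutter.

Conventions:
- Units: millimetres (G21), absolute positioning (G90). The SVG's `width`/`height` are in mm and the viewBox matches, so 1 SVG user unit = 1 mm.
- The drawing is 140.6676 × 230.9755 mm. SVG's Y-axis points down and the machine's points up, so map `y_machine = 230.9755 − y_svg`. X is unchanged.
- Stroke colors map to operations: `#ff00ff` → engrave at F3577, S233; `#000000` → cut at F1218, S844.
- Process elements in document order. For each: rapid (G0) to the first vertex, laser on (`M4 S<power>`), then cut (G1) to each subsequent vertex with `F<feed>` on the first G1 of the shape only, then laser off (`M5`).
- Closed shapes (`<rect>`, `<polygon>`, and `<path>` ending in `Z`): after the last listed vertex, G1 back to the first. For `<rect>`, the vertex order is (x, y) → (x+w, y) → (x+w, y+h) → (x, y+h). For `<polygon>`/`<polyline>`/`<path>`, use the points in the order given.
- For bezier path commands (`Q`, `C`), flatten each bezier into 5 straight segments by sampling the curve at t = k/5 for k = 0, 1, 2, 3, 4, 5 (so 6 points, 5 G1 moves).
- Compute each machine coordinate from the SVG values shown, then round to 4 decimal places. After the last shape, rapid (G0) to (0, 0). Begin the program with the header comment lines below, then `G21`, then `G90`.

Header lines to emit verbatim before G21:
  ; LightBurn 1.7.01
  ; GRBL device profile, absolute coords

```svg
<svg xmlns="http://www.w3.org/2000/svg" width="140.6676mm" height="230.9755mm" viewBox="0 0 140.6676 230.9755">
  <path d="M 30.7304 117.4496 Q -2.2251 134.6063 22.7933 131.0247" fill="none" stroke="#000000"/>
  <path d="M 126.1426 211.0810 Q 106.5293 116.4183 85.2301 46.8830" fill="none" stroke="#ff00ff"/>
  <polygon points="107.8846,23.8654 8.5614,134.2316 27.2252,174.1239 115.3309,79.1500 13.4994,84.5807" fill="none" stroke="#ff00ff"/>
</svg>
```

viewBox `0 0 140.6676 230.9755` with mm width/height → 1 unit = 1 mm. Flip: y_m = 230.9755 − y_svg.

**Shape 1** — `<path>` quadratic bezier, stroke `#000000` → cut (S844, F1218). Control points (SVG): P0=(30.7304,117.4496), P1=(-2.2251,134.6063), P2=(22.7933,131.0247); sampled at t=k/5. Machine vertices: (30.7304,113.5259) → (19.8672,107.4928) → (13.6418,103.1187) → (12.0544,100.4036) → (15.1049,99.3477) → (22.7933,99.9508). Open path.

**Shape 2** — `<path>` quadratic bezier, stroke `#ff00ff` → engrave (S233, F3577). Control points (SVG): P0=(126.1426,211.0810), P1=(106.5293,116.4183), P2=(85.2301,46.8830); sampled at t=k/5. Machine vertices: (126.1426,19.8945) → (118.2298,56.7545) → (110.1822,91.6043) → (101.9997,124.4439) → (93.6823,155.2733) → (85.2301,184.0925). Open path.

**Shape 3** — `<polygon>` closed polygon, stroke `#ff00ff` → engrave (S233, F3577). Machine vertices: (107.8846,207.1101) → (8.5614,96.7439) → (27.2252,56.8516) → (115.3309,151.8255) → (13.4994,146.3948) → (107.8846,207.1101). Closed: final G1 returns to the first vertex.

; LightBurn 1.7.01
; GRBL device profile, absolute coords
G21
G90
G0 X30.7304 Y113.5259
M4 S844
G1 X19.8672 Y107.4928 F1218
G1 X13.6418 Y103.1187
G1 X12.0544 Y100.4036
G1 X15.1049 Y99.3477
G1 X22.7933 Y99.9508
M5
G0 X126.1426 Y19.8945
M4 S233
G1 X118.2298 Y56.7545 F3577
G1 X110.1822 Y91.6043
G1 X101.9997 Y124.4439
G1 X93.6823 Y155.2733
G1 X85.2301 Y184.0925
M5
G0 X107.8846 Y207.1101
M4 S233
G1 X8.5614 Y96.7439 F3577
G1 X27.2252 Y56.8516
G1 X115.3309 Y151.8255
G1 X13.4994 Y146.3948
G1 X107.8846 Y207.1101
M5
G0 X0.0000 Y0.0000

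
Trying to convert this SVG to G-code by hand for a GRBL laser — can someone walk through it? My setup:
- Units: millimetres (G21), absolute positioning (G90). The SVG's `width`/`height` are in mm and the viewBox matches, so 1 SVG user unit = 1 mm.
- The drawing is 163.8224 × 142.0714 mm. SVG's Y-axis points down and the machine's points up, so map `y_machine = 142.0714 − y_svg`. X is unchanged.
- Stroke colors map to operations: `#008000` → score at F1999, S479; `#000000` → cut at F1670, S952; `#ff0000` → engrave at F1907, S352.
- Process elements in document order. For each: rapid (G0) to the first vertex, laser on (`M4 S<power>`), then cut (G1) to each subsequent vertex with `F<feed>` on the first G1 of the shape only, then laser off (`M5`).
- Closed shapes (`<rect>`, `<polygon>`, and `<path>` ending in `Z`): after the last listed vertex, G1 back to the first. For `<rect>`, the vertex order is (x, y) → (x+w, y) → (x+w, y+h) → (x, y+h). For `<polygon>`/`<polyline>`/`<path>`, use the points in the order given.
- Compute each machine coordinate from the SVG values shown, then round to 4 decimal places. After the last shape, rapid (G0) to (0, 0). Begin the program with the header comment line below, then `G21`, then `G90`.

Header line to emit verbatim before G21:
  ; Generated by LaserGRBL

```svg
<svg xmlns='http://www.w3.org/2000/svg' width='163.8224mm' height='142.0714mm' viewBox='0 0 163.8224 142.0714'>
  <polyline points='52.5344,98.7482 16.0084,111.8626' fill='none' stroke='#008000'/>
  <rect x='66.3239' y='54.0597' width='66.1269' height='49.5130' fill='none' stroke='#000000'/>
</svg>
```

viewBox `0 0 163.8224 142.0714` with mm width/height → 1 unit = 1 mm. Flip: y_m = 142.0714 − y_svg.

**Shape 1** — `<polyline>` line segment, stroke `#008000` → score (S479, F1999). Machine vertices: (52.5344,43.3232) → (16.0084,30.2088). Open path.

**Shape 2** — `<rect>` rectangle, stroke `#000000` → cut (S952, F1670). Machine vertices: (66.3239,88.0117) → (132.4508,88.0117) → (132.4508,38.4987) → (66.3239,38.4987) → (66.3239,88.0117). Closed: final G1 returns to the first vertex.

; Generated by LaserGRBL
G21
G90
G0 X52.5344 Y43.3232
M4 S479
G1 X16.0084 Y30.2088 F1999
M5
G0 X66.3239 Y88.0117
M4 S952
G1 X132.4508 Y88.0117 F1670
G1 X132.4508 Y38.4987
G1 X66.3239 Y38.4987
G1 X66.3239 Y88.0117
M5
G0 X0.0000 Y0.0000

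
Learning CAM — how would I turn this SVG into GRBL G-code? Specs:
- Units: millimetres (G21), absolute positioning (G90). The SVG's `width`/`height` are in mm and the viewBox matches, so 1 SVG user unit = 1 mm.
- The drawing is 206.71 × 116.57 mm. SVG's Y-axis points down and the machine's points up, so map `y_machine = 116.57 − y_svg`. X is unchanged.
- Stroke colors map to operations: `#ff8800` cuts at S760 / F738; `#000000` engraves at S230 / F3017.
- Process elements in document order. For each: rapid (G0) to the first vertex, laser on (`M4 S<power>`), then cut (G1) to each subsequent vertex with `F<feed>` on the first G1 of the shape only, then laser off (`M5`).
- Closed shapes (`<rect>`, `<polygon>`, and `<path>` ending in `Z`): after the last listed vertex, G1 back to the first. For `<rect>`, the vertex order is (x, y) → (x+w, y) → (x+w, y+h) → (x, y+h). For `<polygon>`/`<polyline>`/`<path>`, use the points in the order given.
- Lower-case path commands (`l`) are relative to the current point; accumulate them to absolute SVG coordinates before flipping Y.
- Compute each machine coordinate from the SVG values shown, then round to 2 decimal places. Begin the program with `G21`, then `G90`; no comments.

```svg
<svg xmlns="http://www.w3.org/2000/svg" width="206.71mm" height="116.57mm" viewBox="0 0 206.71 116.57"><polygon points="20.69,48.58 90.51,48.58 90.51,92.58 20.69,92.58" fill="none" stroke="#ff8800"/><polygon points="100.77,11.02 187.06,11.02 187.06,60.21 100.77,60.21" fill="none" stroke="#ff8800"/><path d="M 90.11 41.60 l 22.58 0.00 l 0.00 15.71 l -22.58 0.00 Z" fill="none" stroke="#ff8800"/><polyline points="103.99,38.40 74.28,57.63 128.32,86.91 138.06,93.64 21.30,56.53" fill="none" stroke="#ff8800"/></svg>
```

Since the viewBox matches the mm dimensions, user units are millimetres directly. The only transform is the Y-flip y_m = 116.57 − y_svg.

Shape 1 is a rectangle drawn with `<polygon>`. Its stroke #ff8800 means cut at S760, F738. After flipping Y the toolpath is (20.69,67.99) → (90.51,67.99) → (90.51,23.99) → (20.69,23.99) → (20.69,67.99), returning to the start.

Shape 2 is a rectangle drawn with `<polygon>`. Its stroke #ff8800 means cut at S760, F738. After flipping Y the toolpath is (100.77,105.55) → (187.06,105.55) → (187.06,56.36) → (100.77,56.36) → (100.77,105.55), returning to the start.

Shape 3 is a rectangle drawn with `<path>`. Its stroke #ff8800 means cut at S760, F738. After flipping Y the toolpath is (90.11,74.97) → (112.69,74.97) → (112.69,59.26) → (90.11,59.26) → (90.11,74.97), returning to the start.

Shape 4 is a open polyline drawn with `<polyline>`. Its stroke #ff8800 means cut at S760, F738. After flipping Y the toolpath is (103.99,78.17) → (74.28,58.94) → (128.32,29.66) → (138.06,22.93) → (21.30,60.04).

G21
G90
G0 X20.69 Y67.99
M4 S760
G1 X90.51 Y67.99 F738
G1 X90.51 Y23.99
G1 X20.69 Y23.99
G1 X20.69 Y67.99
M5
G0 X100.77 Y105.55
M4 S760
G1 X187.06 Y105.55 F738
G1 X187.06 Y56.36
G1 X100.77 Y56.36
G1 X100.77 Y105.55
M5
G0 X90.11 Y74.97
M4 S760
G1 X112.69 Y74.97 F738
G1 X112.69 Y59.26
G1 X90.11 Y59.26
G1 X90.11 Y74.97
M5
G0 X103.99 Y78.17
M4 S760
G1 X74.28 Y58.94 F738
G1 X128.32 Y29.66
G1 X138.06 Y22.93
G1 X21.30 Y60.04
M5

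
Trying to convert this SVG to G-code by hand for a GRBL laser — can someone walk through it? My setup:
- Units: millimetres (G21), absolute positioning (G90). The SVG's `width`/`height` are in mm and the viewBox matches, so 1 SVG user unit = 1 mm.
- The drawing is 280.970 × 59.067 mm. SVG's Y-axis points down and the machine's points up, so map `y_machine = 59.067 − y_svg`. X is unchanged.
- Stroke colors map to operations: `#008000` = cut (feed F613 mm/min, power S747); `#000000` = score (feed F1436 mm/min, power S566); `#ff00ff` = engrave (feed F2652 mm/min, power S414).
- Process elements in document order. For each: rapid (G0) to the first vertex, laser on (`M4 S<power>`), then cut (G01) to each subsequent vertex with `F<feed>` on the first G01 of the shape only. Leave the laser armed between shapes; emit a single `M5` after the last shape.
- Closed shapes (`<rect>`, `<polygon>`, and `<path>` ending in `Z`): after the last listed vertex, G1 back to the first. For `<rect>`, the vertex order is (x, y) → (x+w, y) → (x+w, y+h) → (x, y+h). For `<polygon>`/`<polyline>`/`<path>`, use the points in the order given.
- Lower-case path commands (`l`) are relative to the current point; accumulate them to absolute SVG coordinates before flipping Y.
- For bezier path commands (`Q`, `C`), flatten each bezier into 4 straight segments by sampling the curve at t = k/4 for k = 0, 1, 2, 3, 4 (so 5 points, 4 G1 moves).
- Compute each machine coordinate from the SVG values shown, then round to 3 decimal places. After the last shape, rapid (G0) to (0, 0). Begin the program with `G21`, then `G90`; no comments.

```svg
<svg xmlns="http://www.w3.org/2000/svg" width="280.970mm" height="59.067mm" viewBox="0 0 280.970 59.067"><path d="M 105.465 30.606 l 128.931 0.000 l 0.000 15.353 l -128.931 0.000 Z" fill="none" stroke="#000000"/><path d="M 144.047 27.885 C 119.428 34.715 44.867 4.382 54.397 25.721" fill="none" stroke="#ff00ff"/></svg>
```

G21
G90
G0 X105.465 Y28.461
M4 S566
G01 X234.396 Y28.461 F1436
G01 X234.396 Y13.108
G01 X105.465 Y13.108
G01 X105.465 Y28.461
G0 X144.047 Y31.182
M4 S414
G01 X118.313 Y31.640 F2652
G01 X86.416 Y37.705
G01 X60.922 Y41.050
G01 X54.397 Y33.346
M5
G0 X0.000 Y0.000

1 u = 1 mm; y_m = 59.067 − y.

[1] `<path>` rectangle, #000000→score S566 F1436: (105.465,28.461) → (234.396,28.461) → (234.396,13.108) → (105.465,13.108) → (105.465,28.461) (closed)

[2] `<path>` cubic bezier, #ff00ff→engrave S414 F2652: (144.047,31.182) → (118.313,31.640) → (86.416,37.705) → (60.922,41.050) → (54.397,33.346)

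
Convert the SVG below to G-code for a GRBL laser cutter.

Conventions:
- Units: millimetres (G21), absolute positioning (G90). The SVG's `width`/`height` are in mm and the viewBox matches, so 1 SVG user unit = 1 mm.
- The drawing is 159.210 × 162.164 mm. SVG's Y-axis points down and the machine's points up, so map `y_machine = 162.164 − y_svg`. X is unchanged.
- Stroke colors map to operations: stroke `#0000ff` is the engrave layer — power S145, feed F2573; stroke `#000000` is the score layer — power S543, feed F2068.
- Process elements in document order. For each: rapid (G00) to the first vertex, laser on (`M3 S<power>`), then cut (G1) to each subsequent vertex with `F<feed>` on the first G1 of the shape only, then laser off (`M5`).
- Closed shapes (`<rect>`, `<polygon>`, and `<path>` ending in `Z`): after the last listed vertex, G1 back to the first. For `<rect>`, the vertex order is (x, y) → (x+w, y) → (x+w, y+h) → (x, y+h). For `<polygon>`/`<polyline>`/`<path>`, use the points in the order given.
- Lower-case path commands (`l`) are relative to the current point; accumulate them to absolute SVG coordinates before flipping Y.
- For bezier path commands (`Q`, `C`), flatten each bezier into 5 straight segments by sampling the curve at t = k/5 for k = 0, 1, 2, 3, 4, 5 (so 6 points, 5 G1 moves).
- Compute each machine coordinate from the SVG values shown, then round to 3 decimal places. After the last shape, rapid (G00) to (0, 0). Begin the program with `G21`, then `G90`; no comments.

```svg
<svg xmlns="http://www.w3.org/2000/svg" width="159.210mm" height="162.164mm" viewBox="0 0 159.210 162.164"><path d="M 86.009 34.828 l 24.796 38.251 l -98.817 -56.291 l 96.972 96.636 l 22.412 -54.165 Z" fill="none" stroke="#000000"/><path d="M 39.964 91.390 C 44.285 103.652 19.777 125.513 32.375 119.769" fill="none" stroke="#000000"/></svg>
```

G21
G90
G00 X86.009 Y127.336
M3 S543
G1 X110.805 Y89.085 F2068
G1 X11.988 Y145.376
G1 X108.960 Y48.740
G1 X131.372 Y102.905
G1 X86.009 Y127.336
M5
G00 X39.964 Y70.774
M3 S543
G1 X39.625 Y62.563 F2068
G1 X35.531 Y53.833
G1 X30.848 Y46.372
G1 X28.741 Y41.964
G1 X32.375 Y42.395
M5
G00 X0.000 Y0.000

1 u = 1 mm; y_m = 162.164 − y.

[1] `<path>` closed polygon, #000000→score S543 F2068: (86.009,127.336) → (110.805,89.085) → (11.988,145.376) → (108.960,48.740) → (131.372,102.905) → (86.009,127.336) (closed)

[2] `<path>` cubic bezier, #000000→score S543 F2068: (39.964,70.774) → (39.625,62.563) → (35.531,53.833) → (30.848,46.372) → (28.741,41.964) → (32.375,42.395)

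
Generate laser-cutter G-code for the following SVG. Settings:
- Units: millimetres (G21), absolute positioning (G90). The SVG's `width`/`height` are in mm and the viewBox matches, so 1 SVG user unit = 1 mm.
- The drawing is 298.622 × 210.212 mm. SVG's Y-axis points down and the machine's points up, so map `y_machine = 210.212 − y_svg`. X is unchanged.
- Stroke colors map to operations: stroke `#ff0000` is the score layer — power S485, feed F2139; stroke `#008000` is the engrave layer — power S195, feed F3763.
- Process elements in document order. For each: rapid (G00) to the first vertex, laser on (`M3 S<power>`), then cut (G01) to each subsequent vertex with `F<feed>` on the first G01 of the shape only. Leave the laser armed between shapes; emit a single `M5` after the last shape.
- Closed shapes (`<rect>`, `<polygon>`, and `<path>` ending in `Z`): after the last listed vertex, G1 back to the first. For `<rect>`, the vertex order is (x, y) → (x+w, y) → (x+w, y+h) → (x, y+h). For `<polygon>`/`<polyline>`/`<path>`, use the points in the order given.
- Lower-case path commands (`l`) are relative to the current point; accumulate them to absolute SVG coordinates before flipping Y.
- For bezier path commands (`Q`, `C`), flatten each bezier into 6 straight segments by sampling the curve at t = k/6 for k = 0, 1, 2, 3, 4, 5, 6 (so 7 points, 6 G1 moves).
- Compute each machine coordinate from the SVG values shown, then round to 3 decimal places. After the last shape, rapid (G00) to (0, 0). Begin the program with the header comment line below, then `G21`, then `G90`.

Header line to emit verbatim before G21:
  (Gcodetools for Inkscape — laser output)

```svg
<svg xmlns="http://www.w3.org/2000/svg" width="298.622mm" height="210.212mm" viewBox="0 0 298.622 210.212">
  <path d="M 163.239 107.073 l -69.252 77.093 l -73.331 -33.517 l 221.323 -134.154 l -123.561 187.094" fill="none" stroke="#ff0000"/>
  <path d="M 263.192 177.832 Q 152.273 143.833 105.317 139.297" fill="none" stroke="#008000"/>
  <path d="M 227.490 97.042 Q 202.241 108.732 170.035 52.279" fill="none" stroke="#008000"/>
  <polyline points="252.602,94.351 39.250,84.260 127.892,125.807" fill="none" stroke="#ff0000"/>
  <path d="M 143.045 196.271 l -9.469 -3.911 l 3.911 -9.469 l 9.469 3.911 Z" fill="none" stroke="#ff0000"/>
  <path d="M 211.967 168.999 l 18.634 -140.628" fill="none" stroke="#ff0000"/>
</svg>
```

viewBox `0 0 298.622 210.212` with mm width/height → 1 unit = 1 mm. Flip: y_m = 210.212 − y_svg.

**Shape 1** — `<path>` open polyline, stroke `#ff0000` → score (S485, F2139). Machine vertices: (163.239,103.139) → (93.987,26.046) → (20.656,59.563) → (241.979,193.717) → (118.418,6.623). Open path.

**Shape 2** — `<path>` quadratic bezier, stroke `#008000` → engrave (S195, F3763). Control points (SVG): P0=(263.192,177.832), P1=(152.273,143.833), P2=(105.317,139.297); sampled at t=k/6. Machine vertices: (263.192,32.380) → (227.996,42.895) → (196.353,51.772) → (168.264,59.013) → (143.728,64.617) → (122.746,68.585) → (105.317,70.915). Open path.

**Shape 3** — `<path>` quadratic bezier, stroke `#008000` → engrave (S195, F3763). Control points (SVG): P0=(227.490,97.042), P1=(202.241,108.732), P2=(170.035,52.279); sampled at t=k/6. Machine vertices: (227.490,113.170) → (218.880,111.166) → (209.884,112.948) → (200.502,118.516) → (190.733,127.869) → (180.577,141.008) → (170.035,157.933). Open path.

**Shape 4** — `<polyline>` open polyline, stroke `#ff0000` → score (S485, F2139). Machine vertices: (252.602,115.861) → (39.250,125.952) → (127.892,84.405). Open path.

**Shape 5** — `<path>` regular polygon, stroke `#ff0000` → score (S485, F2139). Machine vertices: (143.045,13.941) → (133.576,17.852) → (137.487,27.321) → (146.956,23.410) → (143.045,13.941). Closed: final G1 returns to the first vertex.

**Shape 6** — `<path>` line segment, stroke `#ff0000` → score (S485, F2139). Machine vertices: (211.967,41.213) → (230.601,181.841). Open path.

(Gcodetools for Inkscape — laser output)
G21
G90
G00 X163.239 Y103.139
M3 S485
G01 X93.987 Y26.046 F2139
G01 X20.656 Y59.563
G01 X241.979 Y193.717
G01 X118.418 Y6.623
G00 X263.192 Y32.380
M3 S195
G01 X227.996 Y42.895 F3763
G01 X196.353 Y51.772
G01 X168.264 Y59.013
G01 X143.728 Y64.617
G01 X122.746 Y68.585
G01 X105.317 Y70.915
G00 X227.490 Y113.170
M3 S195
G01 X218.880 Y111.166 F3763
G01 X209.884 Y112.948
G01 X200.502 Y118.516
G01 X190.733 Y127.869
G01 X180.577 Y141.008
G01 X170.035 Y157.933
G00 X252.602 Y115.861
M3 S485
G01 X39.250 Y125.952 F2139
G01 X127.892 Y84.405
G00 X143.045 Y13.941
M3 S485
G01 X133.576 Y17.852 F2139
G01 X137.487 Y27.321
G01 X146.956 Y23.410
G01 X143.045 Y13.941
G00 X211.967 Y41.213
M3 S485
G01 X230.601 Y181.841 F2139
M5
G00 X0.000 Y0.000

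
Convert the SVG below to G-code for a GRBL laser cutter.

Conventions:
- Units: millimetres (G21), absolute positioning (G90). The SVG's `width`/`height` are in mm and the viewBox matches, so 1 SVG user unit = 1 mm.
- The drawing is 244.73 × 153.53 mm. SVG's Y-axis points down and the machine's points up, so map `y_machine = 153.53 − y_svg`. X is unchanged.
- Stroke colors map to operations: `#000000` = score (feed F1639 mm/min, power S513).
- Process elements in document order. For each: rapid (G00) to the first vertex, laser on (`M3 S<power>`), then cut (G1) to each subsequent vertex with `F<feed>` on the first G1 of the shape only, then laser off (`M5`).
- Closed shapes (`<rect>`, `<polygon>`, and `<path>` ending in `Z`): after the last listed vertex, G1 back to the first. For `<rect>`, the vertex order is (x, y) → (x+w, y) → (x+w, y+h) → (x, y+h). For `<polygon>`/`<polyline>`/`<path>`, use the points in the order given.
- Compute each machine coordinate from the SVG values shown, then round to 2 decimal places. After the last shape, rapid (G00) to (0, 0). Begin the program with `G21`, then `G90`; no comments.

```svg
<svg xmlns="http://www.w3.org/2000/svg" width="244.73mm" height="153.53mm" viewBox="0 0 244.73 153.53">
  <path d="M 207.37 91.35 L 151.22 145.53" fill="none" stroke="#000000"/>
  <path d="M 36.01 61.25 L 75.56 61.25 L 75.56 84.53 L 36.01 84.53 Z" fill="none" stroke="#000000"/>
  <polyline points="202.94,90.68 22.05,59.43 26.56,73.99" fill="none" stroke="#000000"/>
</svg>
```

G21
G90
G00 X207.37 Y62.18
M3 S513
G1 X151.22 Y8.00 F1639
M5
G00 X36.01 Y92.28
M3 S513
G1 X75.56 Y92.28 F1639
G1 X75.56 Y69.00
G1 X36.01 Y69.00
G1 X36.01 Y92.28
M5
G00 X202.94 Y62.85
M3 S513
G1 X22.05 Y94.10 F1639
G1 X26.56 Y79.54
M5
G00 X0.00 Y0.00

1 u = 1 mm; y_m = 153.53 − y.

[1] `<path>` line segment, #000000→score S513 F1639: (207.37,62.18) → (151.22,8.00)

[2] `<path>` rectangle, #000000→score S513 F1639: (36.01,92.28) → (75.56,92.28) → (75.56,69.00) → (36.01,69.00) → (36.01,92.28) (closed)

[3] `<polyline>` open polyline, #000000→score S513 F1639: (202.94,62.85) → (22.05,94.10) → (26.56,79.54)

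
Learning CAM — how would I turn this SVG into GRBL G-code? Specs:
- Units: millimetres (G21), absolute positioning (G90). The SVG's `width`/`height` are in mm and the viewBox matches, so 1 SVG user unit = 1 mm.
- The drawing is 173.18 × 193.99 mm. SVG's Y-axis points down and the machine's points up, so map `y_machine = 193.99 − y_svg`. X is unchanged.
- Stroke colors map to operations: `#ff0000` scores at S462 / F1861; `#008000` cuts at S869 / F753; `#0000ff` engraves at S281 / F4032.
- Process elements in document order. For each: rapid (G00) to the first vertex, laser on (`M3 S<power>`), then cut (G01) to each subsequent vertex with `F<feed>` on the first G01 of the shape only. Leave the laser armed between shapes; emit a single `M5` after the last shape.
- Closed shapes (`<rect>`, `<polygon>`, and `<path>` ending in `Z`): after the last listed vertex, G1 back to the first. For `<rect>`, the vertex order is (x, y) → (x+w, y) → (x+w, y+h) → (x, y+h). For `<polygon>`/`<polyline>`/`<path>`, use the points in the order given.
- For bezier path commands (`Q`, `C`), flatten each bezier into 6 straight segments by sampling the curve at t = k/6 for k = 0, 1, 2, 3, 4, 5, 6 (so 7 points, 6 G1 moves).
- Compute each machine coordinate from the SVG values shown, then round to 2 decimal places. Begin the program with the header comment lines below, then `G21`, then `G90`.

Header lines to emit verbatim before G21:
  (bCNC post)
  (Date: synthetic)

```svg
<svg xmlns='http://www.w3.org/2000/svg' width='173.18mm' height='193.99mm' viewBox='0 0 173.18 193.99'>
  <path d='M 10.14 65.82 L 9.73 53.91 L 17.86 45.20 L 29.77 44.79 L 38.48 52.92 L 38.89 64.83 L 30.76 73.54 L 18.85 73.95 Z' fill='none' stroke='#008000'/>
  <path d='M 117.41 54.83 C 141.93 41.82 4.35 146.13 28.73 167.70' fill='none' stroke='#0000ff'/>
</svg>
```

Since the viewBox matches the mm dimensions, user units are millimetres directly. The only transform is the Y-flip y_m = 193.99 − y_svg.

Shape 1 is a regular polygon drawn with `<path>`. Its stroke #008000 means cut at S869, F753. After flipping Y the toolpath is (10.14,128.17) → (9.73,140.08) → (17.86,148.79) → (29.77,149.20) → (38.48,141.07) → (38.89,129.16) → (30.76,120.45) → (18.85,120.04) → (10.14,128.17), returning to the start.

Shape 2 is a cubic bezier drawn with `<path>`. Its stroke #0000ff means engrave at S281, F4032. After flipping Y the toolpath is (117.41,139.16) → (117.66,136.81) → (99.90,120.47) → (73.12,95.69) → (46.33,68.03) → (28.54,43.04) → (28.73,26.29).

(bCNC post)
(Date: synthetic)
G21
G90
G00 X10.14 Y128.17
M3 S869
G01 X9.73 Y140.08 F753
G01 X17.86 Y148.79
G01 X29.77 Y149.20
G01 X38.48 Y141.07
G01 X38.89 Y129.16
G01 X30.76 Y120.45
G01 X18.85 Y120.04
G01 X10.14 Y128.17
G00 X117.41 Y139.16
M3 S281
G01 X117.66 Y136.81 F4032
G01 X99.90 Y120.47
G01 X73.12 Y95.69
G01 X46.33 Y68.03
G01 X28.54 Y43.04
G01 X28.73 Y26.29
M5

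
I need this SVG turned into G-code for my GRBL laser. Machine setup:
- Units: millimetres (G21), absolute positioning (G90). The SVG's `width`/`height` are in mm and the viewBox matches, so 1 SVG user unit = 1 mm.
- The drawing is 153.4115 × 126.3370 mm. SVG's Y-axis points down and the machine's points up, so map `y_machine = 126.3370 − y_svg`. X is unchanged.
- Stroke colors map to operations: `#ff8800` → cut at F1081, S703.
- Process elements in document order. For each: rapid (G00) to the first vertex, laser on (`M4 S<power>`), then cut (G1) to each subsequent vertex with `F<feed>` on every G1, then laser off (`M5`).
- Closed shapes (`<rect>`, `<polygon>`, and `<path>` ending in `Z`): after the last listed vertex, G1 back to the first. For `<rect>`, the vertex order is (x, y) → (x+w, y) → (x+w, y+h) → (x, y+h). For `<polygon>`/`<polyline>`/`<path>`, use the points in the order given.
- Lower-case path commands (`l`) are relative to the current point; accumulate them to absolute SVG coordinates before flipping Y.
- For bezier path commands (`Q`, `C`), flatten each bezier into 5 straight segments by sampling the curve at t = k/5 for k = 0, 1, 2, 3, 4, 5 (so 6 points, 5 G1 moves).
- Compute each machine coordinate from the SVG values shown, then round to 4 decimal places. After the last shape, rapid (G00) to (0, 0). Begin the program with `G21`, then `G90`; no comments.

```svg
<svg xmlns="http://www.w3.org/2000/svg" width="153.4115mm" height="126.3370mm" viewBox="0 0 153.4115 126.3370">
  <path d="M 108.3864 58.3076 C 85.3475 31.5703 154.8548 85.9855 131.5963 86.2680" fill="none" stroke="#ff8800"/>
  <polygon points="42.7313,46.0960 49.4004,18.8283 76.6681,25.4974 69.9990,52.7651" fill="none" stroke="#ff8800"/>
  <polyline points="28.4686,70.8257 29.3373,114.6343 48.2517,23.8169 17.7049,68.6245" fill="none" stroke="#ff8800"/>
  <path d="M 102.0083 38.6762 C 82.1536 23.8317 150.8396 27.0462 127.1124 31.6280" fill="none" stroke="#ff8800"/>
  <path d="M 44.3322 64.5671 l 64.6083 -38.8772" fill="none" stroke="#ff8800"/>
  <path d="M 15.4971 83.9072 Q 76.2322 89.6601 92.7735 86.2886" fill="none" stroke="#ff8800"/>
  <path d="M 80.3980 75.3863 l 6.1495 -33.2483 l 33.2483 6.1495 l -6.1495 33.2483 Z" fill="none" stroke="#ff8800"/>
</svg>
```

viewBox `0 0 153.4115 126.3370` with mm width/height → 1 unit = 1 mm. Flip: y_m = 126.3370 − y_svg.

**Shape 1** — `<path>` cubic bezier, stroke `#ff8800` → cut (S703, F1081). Control points (SVG): P0=(108.3864,58.3076), P1=(85.3475,31.5703), P2=(154.8548,85.9855), P3=(131.5963,86.2680); sampled at t=k/5. Machine vertices: (108.3864,68.0294) → (104.1861,75.4158) → (113.3019,69.8192) → (126.8389,57.7334) → (135.9020,45.6521) → (131.5963,40.0690). Open path.

**Shape 2** — `<polygon>` regular polygon, stroke `#ff8800` → cut (S703, F1081). Machine vertices: (42.7313,80.2410) → (49.4004,107.5087) → (76.6681,100.8396) → (69.9990,73.5719) → (42.7313,80.2410). Closed: final G1 returns to the first vertex.

**Shape 3** — `<polyline>` open polyline, stroke `#ff8800` → cut (S703, F1081). Machine vertices: (28.4686,55.5113) → (29.3373,11.7027) → (48.2517,102.5201) → (17.7049,57.7125). Open path.

**Shape 4** — `<path>` cubic bezier, stroke `#ff8800` → cut (S703, F1081). Control points (SVG): P0=(102.0083,38.6762), P1=(82.1536,23.8317), P2=(150.8396,27.0462), P3=(127.1124,31.6280); sampled at t=k/5. Machine vertices: (102.0083,87.6608) → (99.2727,94.5340) → (109.1011,97.8741) → (122.8078,98.4826) → (131.7068,97.1605) → (127.1124,94.7090). Open path.

**Shape 5** — `<path>` line segment, stroke `#ff8800` → cut (S703, F1081). Machine vertices: (44.3322,61.7699) → (108.9405,100.6471). Open path.

**Shape 6** — `<path>` quadratic bezier, stroke `#ff8800` → cut (S703, F1081). Control points (SVG): P0=(15.4971,83.9072), P1=(76.2322,89.6601), P2=(92.7735,86.2886); sampled at t=k/5. Machine vertices: (15.4971,42.4298) → (38.0234,40.4936) → (57.0142,39.2874) → (72.4695,38.8111) → (84.3892,39.0648) → (92.7735,40.0484). Open path.

**Shape 7** — `<path>` regular polygon, stroke `#ff8800` → cut (S703, F1081). Machine vertices: (80.3980,50.9507) → (86.5475,84.1990) → (119.7958,78.0495) → (113.6463,44.8012) → (80.3980,50.9507). Closed: final G1 returns to the first vertex.

G21
G90
G00 X108.3864 Y68.0294
M4 S703
G1 X104.1861 Y75.4158 F1081
G1 X113.3019 Y69.8192 F1081
G1 X126.8389 Y57.7334 F1081
G1 X135.9020 Y45.6521 F1081
G1 X131.5963 Y40.0690 F1081
M5
G00 X42.7313 Y80.2410
M4 S703
G1 X49.4004 Y107.5087 F1081
G1 X76.6681 Y100.8396 F1081
G1 X69.9990 Y73.5719 F1081
G1 X42.7313 Y80.2410 F1081
M5
G00 X28.4686 Y55.5113
M4 S703
G1 X29.3373 Y11.7027 F1081
G1 X48.2517 Y102.5201 F1081
G1 X17.7049 Y57.7125 F1081
M5
G00 X102.0083 Y87.6608
M4 S703
G1 X99.2727 Y94.5340 F1081
G1 X109.1011 Y97.8741 F1081
G1 X122.8078 Y98.4826 F1081
G1 X131.7068 Y97.1605 F1081
G1 X127.1124 Y94.7090 F1081
M5
G00 X44.3322 Y61.7699
M4 S703
G1 X108.9405 Y100.6471 F1081
M5
G00 X15.4971 Y42.4298
M4 S703
G1 X38.0234 Y40.4936 F1081
G1 X57.0142 Y39.2874 F1081
G1 X72.4695 Y38.8111 F1081
G1 X84.3892 Y39.0648 F1081
G1 X92.7735 Y40.0484 F1081
M5
G00 X80.3980 Y50.9507
M4 S703
G1 X86.5475 Y84.1990 F1081
G1 X119.7958 Y78.0495 F1081
G1 X113.6463 Y44.8012 F1081
G1 X80.3980 Y50.9507 F1081
M5
G00 X0.0000 Y0.0000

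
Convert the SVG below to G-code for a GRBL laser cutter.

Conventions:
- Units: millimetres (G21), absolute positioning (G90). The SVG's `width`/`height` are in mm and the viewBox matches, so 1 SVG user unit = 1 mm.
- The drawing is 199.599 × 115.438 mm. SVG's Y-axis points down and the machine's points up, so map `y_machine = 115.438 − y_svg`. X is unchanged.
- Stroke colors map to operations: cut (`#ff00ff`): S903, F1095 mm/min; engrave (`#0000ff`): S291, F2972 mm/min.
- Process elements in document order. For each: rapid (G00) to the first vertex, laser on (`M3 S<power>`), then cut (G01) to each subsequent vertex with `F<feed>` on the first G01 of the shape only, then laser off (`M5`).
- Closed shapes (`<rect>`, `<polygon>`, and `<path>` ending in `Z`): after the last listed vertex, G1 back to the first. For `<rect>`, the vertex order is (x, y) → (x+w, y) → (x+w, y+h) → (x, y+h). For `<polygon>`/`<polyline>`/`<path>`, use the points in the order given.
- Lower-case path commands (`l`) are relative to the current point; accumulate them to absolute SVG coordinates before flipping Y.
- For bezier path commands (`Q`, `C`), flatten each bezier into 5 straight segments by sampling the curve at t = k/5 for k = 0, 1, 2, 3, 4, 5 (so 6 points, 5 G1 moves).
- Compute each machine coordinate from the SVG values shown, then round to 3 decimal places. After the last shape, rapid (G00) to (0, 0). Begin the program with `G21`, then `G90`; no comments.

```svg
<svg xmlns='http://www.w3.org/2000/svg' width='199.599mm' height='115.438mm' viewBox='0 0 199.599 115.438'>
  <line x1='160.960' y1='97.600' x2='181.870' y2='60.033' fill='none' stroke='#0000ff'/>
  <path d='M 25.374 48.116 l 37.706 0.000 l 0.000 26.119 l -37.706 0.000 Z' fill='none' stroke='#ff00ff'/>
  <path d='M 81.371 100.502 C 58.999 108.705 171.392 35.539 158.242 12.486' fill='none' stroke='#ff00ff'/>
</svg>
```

1 u = 1 mm; y_m = 115.438 − y.

[1] `<line>` line segment, #0000ff→engrave S291 F2972: (160.960,17.838) → (181.870,55.405)

[2] `<path>` rectangle, #ff00ff→cut S903 F1095: (25.374,67.322) → (63.080,67.322) → (63.080,41.203) → (25.374,41.203) → (25.374,67.322) (closed)

[3] `<path>` cubic bezier, #ff00ff→cut S903 F1095: (81.371,14.936) → (82.037,18.727) → (102.552,35.735) → (130.421,59.649) → (153.149,84.158) → (158.242,102.952)

G21
G90
G00 X160.960 Y17.838
M3 S291
G01 X181.870 Y55.405 F2972
M5
G00 X25.374 Y67.322
M3 S903
G01 X63.080 Y67.322 F1095
G01 X63.080 Y41.203
G01 X25.374 Y41.203
G01 X25.374 Y67.322
M5
G00 X81.371 Y14.936
M3 S903
G01 X82.037 Y18.727 F1095
G01 X102.552 Y35.735
G01 X130.421 Y59.649
G01 X153.149 Y84.158
G01 X158.242 Y102.952
M5
G00 X0.000 Y0.000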